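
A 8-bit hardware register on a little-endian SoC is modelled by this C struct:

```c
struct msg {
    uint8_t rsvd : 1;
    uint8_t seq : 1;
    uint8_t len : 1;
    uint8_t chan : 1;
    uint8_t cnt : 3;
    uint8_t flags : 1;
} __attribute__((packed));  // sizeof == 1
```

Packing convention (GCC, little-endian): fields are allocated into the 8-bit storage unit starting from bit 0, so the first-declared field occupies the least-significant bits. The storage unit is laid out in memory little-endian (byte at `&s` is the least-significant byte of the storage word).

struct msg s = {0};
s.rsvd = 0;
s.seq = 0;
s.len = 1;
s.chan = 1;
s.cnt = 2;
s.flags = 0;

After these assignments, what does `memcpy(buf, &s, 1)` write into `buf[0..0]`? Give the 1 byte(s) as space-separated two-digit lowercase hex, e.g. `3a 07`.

rsvd:1 = 0 → 0x0 << 0 → word 0x00
seq:1 = 0 → 0x0 << 1 → word 0x00
len:1 = 1 → 0x1 << 2 → word 0x04
chan:1 = 1 → 0x1 << 3 → word 0x0c
cnt:3 = 2 → 0x2 << 4 → word 0x2c
flags:1 = 0 → 0x0 << 7 → word 0x2c
word = 0x2c → little-endian bytes:
  [0]=0x2c

2c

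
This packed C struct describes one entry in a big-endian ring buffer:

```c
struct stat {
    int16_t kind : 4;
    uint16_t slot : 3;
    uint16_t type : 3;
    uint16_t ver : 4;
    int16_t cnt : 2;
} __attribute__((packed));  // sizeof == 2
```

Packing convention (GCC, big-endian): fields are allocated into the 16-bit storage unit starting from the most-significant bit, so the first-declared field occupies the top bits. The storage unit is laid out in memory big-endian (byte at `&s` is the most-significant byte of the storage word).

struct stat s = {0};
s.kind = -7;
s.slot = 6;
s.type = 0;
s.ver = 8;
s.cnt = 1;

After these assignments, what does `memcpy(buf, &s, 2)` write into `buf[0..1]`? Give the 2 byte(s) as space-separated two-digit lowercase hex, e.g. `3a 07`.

9c 21

kind (4b) val=-7 bits=0x9 at bit 12: 0x9000
slot (3b) val=6 bits=0x6 at bit 9: 0x9c00
type (3b) val=0 bits=0x0 at bit 6: 0x9c00
ver (4b) val=8 bits=0x8 at bit 2: 0x9c20
cnt (2b) val=1 bits=0x1 at bit 0: 0x9c21
word = 0x9c21 → big-endian bytes:
  [0]=0x9c  [1]=0x21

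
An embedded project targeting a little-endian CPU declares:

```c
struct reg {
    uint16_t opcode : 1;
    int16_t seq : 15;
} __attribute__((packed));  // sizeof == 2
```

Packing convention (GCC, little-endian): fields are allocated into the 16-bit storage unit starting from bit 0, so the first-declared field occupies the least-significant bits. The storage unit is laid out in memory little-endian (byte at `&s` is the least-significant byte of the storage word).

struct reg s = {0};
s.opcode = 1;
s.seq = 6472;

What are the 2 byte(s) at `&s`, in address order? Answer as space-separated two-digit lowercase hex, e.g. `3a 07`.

91 32

[0+:1] opcode=1 & 0x1 = 0x1; word=0x0001
[1+:15] seq=6472 & 0x7fff = 0x1948; word=0x3291
word = 0x3291 → little-endian bytes:
  [0]=0x91  [1]=0x32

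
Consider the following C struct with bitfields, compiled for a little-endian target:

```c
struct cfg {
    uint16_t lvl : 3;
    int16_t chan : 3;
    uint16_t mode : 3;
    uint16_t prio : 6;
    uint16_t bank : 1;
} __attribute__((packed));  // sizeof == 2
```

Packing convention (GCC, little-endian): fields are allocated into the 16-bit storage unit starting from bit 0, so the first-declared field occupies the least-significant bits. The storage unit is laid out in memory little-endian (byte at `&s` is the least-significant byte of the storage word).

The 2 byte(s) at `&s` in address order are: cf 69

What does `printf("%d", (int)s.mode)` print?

7

[0]=0xcf [1]=0x69 (little-endian) → word 0x69cf
lvl:3 @ bit 0 → (0x69cf>>0)&0x7 = 0x7
chan:3 @ bit 3 → (0x69cf>>3)&0x7 = 0x1
mode:3 @ bit 6 → (0x69cf>>6)&0x7 = 0x7  ←
prio:6 @ bit 9 → (0x69cf>>9)&0x3f = 0x34
bank:1 @ bit 15 → (0x69cf>>15)&0x1 = 0x0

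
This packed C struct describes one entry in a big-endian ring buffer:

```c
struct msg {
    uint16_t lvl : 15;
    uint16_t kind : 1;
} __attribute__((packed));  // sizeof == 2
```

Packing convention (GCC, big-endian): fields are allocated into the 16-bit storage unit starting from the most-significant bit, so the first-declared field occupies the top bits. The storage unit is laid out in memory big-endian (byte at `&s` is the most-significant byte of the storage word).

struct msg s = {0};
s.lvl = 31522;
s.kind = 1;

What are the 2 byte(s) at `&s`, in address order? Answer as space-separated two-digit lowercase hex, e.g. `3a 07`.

[1+:15] lvl=31522 & 0x7fff = 0x7b22; word=0xf644
[0+:1] kind=1 & 0x1 = 0x1; word=0xf645
word = 0xf645 → big-endian bytes:
  [0]=0xf6  [1]=0x45

f6 45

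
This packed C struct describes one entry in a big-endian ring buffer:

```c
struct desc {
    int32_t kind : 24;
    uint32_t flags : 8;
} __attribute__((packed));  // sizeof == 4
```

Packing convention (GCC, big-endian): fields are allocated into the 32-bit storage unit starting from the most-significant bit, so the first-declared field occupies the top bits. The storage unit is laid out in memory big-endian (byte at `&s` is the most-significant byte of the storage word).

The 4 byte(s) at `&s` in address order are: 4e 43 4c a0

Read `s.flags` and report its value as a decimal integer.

160

[0]=0x4e [1]=0x43 [2]=0x4c [3]=0xa0 (big-endian) → word 0x4e434ca0
kind:24 @ bit 8 → (0x4e434ca0>>8)&0xffffff = 0x4e434c
flags:8 @ bit 0 → (0x4e434ca0>>0)&0xff = 0xa0  ←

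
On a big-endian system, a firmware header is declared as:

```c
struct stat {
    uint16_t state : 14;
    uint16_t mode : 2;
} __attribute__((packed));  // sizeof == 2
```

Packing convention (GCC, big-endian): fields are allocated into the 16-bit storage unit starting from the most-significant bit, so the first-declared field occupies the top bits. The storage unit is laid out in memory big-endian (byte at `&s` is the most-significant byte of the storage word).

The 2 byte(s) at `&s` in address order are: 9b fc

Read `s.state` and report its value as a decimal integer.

9983

[0]=0x9b [1]=0xfc (big-endian) → word 0x9bfc
state:14 @ bit 2 → (0x9bfc>>2)&0x3fff = 0x26ff  ←
mode:2 @ bit 0 → (0x9bfc>>0)&0x3 = 0x0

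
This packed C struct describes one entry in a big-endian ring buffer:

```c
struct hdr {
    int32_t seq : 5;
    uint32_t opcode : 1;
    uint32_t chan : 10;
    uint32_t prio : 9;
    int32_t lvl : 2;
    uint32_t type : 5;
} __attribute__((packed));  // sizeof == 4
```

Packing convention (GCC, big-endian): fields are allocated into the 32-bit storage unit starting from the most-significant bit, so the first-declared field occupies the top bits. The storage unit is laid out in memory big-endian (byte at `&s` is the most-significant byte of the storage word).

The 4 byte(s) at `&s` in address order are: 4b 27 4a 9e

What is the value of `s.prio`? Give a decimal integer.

149

[0]=0x4b [1]=0x27 [2]=0x4a [3]=0x9e (big-endian) → word 0x4b274a9e
seq:5 @ bit 27 → (0x4b274a9e>>27)&0x1f = 0x9
opcode:1 @ bit 26 → (0x4b274a9e>>26)&0x1 = 0x0
chan:10 @ bit 16 → (0x4b274a9e>>16)&0x3ff = 0x327
prio:9 @ bit 7 → (0x4b274a9e>>7)&0x1ff = 0x95  ←
lvl:2 @ bit 5 → (0x4b274a9e>>5)&0x3 = 0x0
type:5 @ bit 0 → (0x4b274a9e>>0)&0x1f = 0x1e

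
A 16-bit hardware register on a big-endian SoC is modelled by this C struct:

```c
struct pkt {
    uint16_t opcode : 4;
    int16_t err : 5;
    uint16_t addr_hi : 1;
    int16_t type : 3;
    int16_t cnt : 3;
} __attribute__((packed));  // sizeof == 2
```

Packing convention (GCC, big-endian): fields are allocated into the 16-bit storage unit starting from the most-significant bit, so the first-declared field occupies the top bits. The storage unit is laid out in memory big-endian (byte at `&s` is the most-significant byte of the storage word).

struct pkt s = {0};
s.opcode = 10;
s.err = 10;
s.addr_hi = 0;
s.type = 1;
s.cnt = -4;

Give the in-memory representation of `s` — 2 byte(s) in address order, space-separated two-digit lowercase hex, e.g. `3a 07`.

[12+:4] opcode=10 & 0xf = 0xa; word=0xa000
[7+:5] err=10 & 0x1f = 0xa; word=0xa500
[6+:1] addr_hi=0 & 0x1 = 0x0; word=0xa500
[3+:3] type=1 & 0x7 = 0x1; word=0xa508
[0+:3] cnt=-4 & 0x7 = 0x4; word=0xa50c
word = 0xa50c → big-endian bytes:
  [0]=0xa5  [1]=0x0c

a5 0c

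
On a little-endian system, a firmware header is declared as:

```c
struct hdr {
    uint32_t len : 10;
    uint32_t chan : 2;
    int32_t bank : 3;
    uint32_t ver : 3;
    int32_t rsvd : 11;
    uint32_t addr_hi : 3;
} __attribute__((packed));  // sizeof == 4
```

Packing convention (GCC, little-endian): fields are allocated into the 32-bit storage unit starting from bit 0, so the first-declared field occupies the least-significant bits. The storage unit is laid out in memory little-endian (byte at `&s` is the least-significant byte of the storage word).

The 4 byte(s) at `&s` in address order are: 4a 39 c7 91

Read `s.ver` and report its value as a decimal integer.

[0]=0x4a [1]=0x39 [2]=0xc7 [3]=0x91 (little-endian) → word 0x91c7394a
len [0+:10] = (word>>0) & 0x3ff = 330
chan [10+:2] = (word>>10) & 0x3 = 2
bank [12+:3] = (word>>12) & 0x7 = 3
ver [15+:3] = (word>>15) & 0x7 = 6  ←
rsvd [18+:11] = (word>>18) & 0x7ff = 1137
addr_hi [29+:3] = (word>>29) & 0x7 = 4

6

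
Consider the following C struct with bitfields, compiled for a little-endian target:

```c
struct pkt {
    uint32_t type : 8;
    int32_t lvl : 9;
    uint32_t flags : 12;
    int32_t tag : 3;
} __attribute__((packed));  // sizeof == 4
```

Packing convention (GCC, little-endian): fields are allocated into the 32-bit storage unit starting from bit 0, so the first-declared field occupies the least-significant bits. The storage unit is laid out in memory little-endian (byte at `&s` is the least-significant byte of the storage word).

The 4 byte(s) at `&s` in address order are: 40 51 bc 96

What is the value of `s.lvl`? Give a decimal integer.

[0]=0x40 [1]=0x51 [2]=0xbc [3]=0x96 (little-endian) → word 0x96bc5140
type:8 @ bit 0 → (0x96bc5140>>0)&0xff = 0x40
lvl:9 @ bit 8 → (0x96bc5140>>8)&0x1ff = 0x51  ←
flags:12 @ bit 17 → (0x96bc5140>>17)&0xfff = 0xb5e
tag:3 @ bit 29 → (0x96bc5140>>29)&0x7 = 0x4
lvl signed 9b, MSB=0: value = 81

81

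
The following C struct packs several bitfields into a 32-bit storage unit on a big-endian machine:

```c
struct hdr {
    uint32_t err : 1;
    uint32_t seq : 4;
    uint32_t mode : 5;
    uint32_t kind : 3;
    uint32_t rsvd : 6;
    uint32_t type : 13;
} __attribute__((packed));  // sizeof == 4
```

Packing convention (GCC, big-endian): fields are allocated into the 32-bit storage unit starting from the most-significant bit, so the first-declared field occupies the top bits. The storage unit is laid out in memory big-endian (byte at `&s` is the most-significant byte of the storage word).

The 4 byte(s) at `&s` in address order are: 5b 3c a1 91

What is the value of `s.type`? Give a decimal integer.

[0]=0x5b [1]=0x3c [2]=0xa1 [3]=0x91 (big-endian) → word 0x5b3ca191
err:1 @ bit 31 → (0x5b3ca191>>31)&0x1 = 0x0
seq:4 @ bit 27 → (0x5b3ca191>>27)&0xf = 0xb
mode:5 @ bit 22 → (0x5b3ca191>>22)&0x1f = 0xc
kind:3 @ bit 19 → (0x5b3ca191>>19)&0x7 = 0x7
rsvd:6 @ bit 13 → (0x5b3ca191>>13)&0x3f = 0x25
type:13 @ bit 0 → (0x5b3ca191>>0)&0x1fff = 0x191  ←

401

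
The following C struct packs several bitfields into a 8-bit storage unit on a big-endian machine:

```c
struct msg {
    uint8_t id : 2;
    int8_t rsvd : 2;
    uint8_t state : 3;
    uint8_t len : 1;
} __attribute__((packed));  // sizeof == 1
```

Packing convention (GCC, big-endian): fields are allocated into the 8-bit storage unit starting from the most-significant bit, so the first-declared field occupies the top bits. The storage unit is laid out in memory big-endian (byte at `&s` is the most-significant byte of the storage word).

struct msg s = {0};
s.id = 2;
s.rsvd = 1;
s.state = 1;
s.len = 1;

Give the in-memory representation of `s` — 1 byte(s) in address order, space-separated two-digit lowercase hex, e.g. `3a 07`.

id:2 = 2 → 0x2 << 6 → word 0x80
rsvd:2 = 1 → 0x1 << 4 → word 0x90
state:3 = 1 → 0x1 << 1 → word 0x92
len:1 = 1 → 0x1 << 0 → word 0x93
word = 0x93 → big-endian bytes:
  [0]=0x93

93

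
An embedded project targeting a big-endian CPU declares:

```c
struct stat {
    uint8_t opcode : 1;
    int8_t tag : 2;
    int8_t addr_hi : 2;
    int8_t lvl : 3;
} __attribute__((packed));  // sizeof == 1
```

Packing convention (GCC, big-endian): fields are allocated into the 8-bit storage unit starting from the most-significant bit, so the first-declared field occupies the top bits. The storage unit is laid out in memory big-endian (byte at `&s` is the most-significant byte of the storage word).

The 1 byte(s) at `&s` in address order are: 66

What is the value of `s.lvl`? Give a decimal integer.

[0]=0x66 (big-endian) → word 0x66
opcode:1 @ bit 7 → (0x66>>7)&0x1 = 0x0
tag:2 @ bit 5 → (0x66>>5)&0x3 = 0x3
addr_hi:2 @ bit 3 → (0x66>>3)&0x3 = 0x0
lvl:3 @ bit 0 → (0x66>>0)&0x7 = 0x6  ←
lvl signed 3b, MSB=1: 6 - 8 = -2

-2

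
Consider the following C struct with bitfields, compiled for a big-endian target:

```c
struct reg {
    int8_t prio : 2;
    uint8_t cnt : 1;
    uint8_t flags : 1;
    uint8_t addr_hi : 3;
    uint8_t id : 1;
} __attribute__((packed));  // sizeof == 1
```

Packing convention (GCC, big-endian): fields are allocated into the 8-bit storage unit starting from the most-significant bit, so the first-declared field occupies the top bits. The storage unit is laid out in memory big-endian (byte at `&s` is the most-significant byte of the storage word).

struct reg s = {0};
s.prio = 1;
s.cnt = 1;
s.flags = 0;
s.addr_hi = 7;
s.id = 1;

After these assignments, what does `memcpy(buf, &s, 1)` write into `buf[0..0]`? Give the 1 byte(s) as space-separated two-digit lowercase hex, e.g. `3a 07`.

[6+:2] prio=1 & 0x3 = 0x1; word=0x40
[5+:1] cnt=1 & 0x1 = 0x1; word=0x60
[4+:1] flags=0 & 0x1 = 0x0; word=0x60
[1+:3] addr_hi=7 & 0x7 = 0x7; word=0x6e
[0+:1] id=1 & 0x1 = 0x1; word=0x6f
word = 0x6f → big-endian bytes:
  [0]=0x6f

6f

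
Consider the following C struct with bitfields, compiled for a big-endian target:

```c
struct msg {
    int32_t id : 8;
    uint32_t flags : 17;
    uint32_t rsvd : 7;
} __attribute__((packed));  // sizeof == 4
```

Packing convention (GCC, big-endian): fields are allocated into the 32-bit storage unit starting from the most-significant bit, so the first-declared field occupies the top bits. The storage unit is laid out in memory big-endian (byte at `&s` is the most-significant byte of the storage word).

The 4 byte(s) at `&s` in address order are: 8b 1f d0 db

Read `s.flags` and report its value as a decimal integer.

16289

[0]=0x8b [1]=0x1f [2]=0xd0 [3]=0xdb (big-endian) → word 0x8b1fd0db
id [24+:8] = (word>>24) & 0xff = 139
flags [7+:17] = (word>>7) & 0x1ffff = 16289  ←
rsvd [0+:7] = (word>>0) & 0x7f = 91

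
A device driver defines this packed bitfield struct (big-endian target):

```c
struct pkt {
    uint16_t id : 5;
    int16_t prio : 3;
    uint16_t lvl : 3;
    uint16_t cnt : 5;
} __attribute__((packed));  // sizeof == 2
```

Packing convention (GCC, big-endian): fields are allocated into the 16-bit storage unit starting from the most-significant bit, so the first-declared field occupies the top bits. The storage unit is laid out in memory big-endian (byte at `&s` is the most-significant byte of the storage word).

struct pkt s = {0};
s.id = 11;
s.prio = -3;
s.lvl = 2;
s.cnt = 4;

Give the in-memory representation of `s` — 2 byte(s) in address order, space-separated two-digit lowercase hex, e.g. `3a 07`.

[11+:5] id=11 & 0x1f = 0xb; word=0x5800
[8+:3] prio=-3 & 0x7 = 0x5; word=0x5d00
[5+:3] lvl=2 & 0x7 = 0x2; word=0x5d40
[0+:5] cnt=4 & 0x1f = 0x4; word=0x5d44
word = 0x5d44 → big-endian bytes:
  [0]=0x5d  [1]=0x44

5d 44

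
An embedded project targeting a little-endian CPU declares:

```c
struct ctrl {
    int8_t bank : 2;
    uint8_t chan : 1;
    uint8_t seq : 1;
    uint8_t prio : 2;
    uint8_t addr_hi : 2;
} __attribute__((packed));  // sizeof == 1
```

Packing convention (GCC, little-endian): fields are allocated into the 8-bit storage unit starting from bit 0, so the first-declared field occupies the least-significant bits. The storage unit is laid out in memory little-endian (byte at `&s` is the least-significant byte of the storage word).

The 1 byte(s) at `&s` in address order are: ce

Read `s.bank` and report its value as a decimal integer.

[0]=0xce (little-endian) → word 0xce
bank:2 @ bit 0 → (0xce>>0)&0x3 = 0x2  ←
chan:1 @ bit 2 → (0xce>>2)&0x1 = 0x1
seq:1 @ bit 3 → (0xce>>3)&0x1 = 0x1
prio:2 @ bit 4 → (0xce>>4)&0x3 = 0x0
addr_hi:2 @ bit 6 → (0xce>>6)&0x3 = 0x3
bank signed 2b, MSB=1: 2 - 4 = -2

-2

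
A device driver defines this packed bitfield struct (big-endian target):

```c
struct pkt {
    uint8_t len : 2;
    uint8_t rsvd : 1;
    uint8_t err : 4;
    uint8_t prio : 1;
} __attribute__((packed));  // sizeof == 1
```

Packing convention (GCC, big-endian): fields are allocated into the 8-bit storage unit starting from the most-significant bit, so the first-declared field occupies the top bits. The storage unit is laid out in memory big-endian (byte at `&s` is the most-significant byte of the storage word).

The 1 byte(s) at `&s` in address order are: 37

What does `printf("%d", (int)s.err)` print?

[0]=0x37 (big-endian) → word 0x37
len [6+:2] = (word>>6) & 0x3 = 0
rsvd [5+:1] = (word>>5) & 0x1 = 1
err [1+:4] = (word>>1) & 0xf = 11  ←
prio [0+:1] = (word>>0) & 0x1 = 1

11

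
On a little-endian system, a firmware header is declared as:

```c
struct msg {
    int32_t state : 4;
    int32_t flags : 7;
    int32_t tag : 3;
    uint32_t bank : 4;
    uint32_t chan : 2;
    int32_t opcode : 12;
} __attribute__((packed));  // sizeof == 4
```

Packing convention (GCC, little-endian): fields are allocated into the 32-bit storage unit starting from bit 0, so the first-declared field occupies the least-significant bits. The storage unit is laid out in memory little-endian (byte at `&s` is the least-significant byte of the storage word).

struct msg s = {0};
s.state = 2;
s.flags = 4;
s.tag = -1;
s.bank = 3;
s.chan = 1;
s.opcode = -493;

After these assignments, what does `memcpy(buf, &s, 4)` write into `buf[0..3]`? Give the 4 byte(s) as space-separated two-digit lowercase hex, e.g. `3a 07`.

[0+:4] state=2 & 0xf = 0x2; word=0x00000002
[4+:7] flags=4 & 0x7f = 0x4; word=0x00000042
[11+:3] tag=-1 & 0x7 = 0x7; word=0x00003842
[14+:4] bank=3 & 0xf = 0x3; word=0x0000f842
[18+:2] chan=1 & 0x3 = 0x1; word=0x0004f842
[20+:12] opcode=-493 & 0xfff = 0xe13; word=0xe134f842
word = 0xe134f842 → little-endian bytes:
  [0]=0x42  [1]=0xf8  [2]=0x34  [3]=0xe1

42 f8 34 e1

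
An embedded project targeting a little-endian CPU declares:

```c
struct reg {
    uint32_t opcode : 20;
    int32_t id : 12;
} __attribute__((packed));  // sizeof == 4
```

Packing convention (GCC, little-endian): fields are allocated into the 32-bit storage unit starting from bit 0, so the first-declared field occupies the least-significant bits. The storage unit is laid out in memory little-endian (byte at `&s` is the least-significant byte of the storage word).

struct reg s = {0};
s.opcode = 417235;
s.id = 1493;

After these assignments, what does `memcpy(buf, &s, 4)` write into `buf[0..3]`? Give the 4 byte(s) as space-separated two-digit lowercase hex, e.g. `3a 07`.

d3 5d 56 5d

opcode (20b) val=417235 bits=0x65dd3 at bit 0: 0x00065dd3
id (12b) val=1493 bits=0x5d5 at bit 20: 0x5d565dd3
word = 0x5d565dd3 → little-endian bytes:
  [0]=0xd3  [1]=0x5d  [2]=0x56  [3]=0x5d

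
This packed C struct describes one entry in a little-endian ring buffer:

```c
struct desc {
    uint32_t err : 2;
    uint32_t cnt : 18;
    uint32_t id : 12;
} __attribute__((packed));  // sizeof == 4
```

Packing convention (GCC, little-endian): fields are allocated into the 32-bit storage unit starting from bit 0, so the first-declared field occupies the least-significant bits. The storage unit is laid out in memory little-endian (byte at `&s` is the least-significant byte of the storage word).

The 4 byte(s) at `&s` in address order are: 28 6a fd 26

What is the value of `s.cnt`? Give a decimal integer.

219786

[0]=0x28 [1]=0x6a [2]=0xfd [3]=0x26 (little-endian) → word 0x26fd6a28
err:2 @ bit 0 → (0x26fd6a28>>0)&0x3 = 0x0
cnt:18 @ bit 2 → (0x26fd6a28>>2)&0x3ffff = 0x35a8a  ←
id:12 @ bit 20 → (0x26fd6a28>>20)&0xfff = 0x26f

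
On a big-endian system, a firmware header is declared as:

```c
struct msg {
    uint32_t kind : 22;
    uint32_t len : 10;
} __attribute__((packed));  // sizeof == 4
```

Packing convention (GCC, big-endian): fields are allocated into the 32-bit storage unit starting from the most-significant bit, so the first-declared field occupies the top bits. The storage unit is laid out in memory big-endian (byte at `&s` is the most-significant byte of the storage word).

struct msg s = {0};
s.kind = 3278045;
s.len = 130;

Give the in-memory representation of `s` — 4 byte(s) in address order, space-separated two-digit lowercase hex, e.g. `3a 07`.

c8 13 74 82

kind:22 = 3278045 → 0x3204dd << 10 → word 0xc8137400
len:10 = 130 → 0x82 << 0 → word 0xc8137482
word = 0xc8137482 → big-endian bytes:
  [0]=0xc8  [1]=0x13  [2]=0x74  [3]=0x82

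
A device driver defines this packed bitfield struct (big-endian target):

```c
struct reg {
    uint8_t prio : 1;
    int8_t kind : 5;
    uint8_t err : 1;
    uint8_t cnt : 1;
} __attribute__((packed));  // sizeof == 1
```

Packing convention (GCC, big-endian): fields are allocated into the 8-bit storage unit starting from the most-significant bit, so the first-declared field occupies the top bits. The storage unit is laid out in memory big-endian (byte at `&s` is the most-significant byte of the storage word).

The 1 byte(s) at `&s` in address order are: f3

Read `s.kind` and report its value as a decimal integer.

-4

[0]=0xf3 (big-endian) → word 0xf3
prio [7+:1] = (word>>7) & 0x1 = 1
kind [2+:5] = (word>>2) & 0x1f = 28  ←
err [1+:1] = (word>>1) & 0x1 = 1
cnt [0+:1] = (word>>0) & 0x1 = 1
kind signed 5b, MSB=1: 28 - 32 = -4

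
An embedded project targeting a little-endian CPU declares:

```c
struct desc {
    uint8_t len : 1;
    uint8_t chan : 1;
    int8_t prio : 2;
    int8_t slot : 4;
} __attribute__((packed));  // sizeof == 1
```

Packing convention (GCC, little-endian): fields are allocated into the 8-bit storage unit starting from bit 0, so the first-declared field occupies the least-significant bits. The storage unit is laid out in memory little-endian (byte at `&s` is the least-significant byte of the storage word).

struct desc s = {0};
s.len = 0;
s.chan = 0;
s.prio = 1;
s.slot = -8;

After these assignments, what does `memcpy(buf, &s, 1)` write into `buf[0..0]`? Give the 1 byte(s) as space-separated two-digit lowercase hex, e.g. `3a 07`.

len (1b) val=0 bits=0x0 at bit 0: 0x00
chan (1b) val=0 bits=0x0 at bit 1: 0x00
prio (2b) val=1 bits=0x1 at bit 2: 0x04
slot (4b) val=-8 bits=0x8 at bit 4: 0x84
word = 0x84 → little-endian bytes:
  [0]=0x84

84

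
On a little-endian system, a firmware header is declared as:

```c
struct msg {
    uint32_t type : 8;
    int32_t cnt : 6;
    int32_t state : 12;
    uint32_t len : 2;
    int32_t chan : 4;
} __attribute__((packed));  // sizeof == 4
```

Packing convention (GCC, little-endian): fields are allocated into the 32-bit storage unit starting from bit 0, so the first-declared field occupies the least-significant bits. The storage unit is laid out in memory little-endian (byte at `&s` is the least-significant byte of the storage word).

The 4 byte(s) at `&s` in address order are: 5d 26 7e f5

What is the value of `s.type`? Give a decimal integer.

[0]=0x5d [1]=0x26 [2]=0x7e [3]=0xf5 (little-endian) → word 0xf57e265d
type [0+:8] = (word>>0) & 0xff = 93  ←
cnt [8+:6] = (word>>8) & 0x3f = 38
state [14+:12] = (word>>14) & 0xfff = 1528
len [26+:2] = (word>>26) & 0x3 = 1
chan [28+:4] = (word>>28) & 0xf = 15

93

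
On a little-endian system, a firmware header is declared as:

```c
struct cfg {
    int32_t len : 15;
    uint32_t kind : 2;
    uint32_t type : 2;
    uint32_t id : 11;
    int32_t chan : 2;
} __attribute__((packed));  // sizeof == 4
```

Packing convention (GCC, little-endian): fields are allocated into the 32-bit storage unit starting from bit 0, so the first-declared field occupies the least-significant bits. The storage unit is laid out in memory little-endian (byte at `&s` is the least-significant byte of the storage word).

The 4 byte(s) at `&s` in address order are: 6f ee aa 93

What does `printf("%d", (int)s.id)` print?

629

[0]=0x6f [1]=0xee [2]=0xaa [3]=0x93 (little-endian) → word 0x93aaee6f
len [0+:15] = (word>>0) & 0x7fff = 28271
kind [15+:2] = (word>>15) & 0x3 = 1
type [17+:2] = (word>>17) & 0x3 = 1
id [19+:11] = (word>>19) & 0x7ff = 629  ←
chan [30+:2] = (word>>30) & 0x3 = 2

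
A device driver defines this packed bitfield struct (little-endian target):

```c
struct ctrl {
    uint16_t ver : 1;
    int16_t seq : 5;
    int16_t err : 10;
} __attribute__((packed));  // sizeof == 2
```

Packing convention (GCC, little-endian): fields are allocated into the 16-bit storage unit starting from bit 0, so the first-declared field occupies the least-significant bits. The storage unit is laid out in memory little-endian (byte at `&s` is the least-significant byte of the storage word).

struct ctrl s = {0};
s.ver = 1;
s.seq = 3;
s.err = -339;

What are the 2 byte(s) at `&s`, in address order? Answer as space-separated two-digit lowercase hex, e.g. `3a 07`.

[0+:1] ver=1 & 0x1 = 0x1; word=0x0001
[1+:5] seq=3 & 0x1f = 0x3; word=0x0007
[6+:10] err=-339 & 0x3ff = 0x2ad; word=0xab47
word = 0xab47 → little-endian bytes:
  [0]=0x47  [1]=0xab

47 ab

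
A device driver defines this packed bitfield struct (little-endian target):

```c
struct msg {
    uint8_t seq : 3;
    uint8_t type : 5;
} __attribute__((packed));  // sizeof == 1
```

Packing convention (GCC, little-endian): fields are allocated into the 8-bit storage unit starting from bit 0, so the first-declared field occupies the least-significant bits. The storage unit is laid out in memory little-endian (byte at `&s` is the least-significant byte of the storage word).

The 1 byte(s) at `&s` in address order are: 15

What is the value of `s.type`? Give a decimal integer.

2

[0]=0x15 (little-endian) → word 0x15
seq [0+:3] = (word>>0) & 0x7 = 5
type [3+:5] = (word>>3) & 0x1f = 2  ←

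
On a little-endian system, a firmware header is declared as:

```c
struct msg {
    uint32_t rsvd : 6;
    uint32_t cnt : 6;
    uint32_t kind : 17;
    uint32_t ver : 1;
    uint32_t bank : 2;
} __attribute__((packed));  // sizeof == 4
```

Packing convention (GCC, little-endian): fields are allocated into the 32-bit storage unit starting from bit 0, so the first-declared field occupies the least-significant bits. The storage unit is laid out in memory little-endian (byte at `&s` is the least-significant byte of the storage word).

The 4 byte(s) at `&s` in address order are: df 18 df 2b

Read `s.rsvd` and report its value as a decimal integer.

[0]=0xdf [1]=0x18 [2]=0xdf [3]=0x2b (little-endian) → word 0x2bdf18df
rsvd [0+:6] = (word>>0) & 0x3f = 31  ←
cnt [6+:6] = (word>>6) & 0x3f = 35
kind [12+:17] = (word>>12) & 0x1ffff = 48625
ver [29+:1] = (word>>29) & 0x1 = 1
bank [30+:2] = (word>>30) & 0x3 = 0

31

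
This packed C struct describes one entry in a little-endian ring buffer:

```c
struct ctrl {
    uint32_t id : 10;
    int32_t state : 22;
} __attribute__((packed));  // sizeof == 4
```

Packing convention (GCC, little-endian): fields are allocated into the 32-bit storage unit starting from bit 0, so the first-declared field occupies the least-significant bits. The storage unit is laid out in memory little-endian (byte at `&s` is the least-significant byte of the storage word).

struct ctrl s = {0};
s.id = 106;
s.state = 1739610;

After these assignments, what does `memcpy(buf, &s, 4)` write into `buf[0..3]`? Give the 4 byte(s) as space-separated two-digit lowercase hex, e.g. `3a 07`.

6a 68 2d 6a

[0+:10] id=106 & 0x3ff = 0x6a; word=0x0000006a
[10+:22] state=1739610 & 0x3fffff = 0x1a8b5a; word=0x6a2d686a
word = 0x6a2d686a → little-endian bytes:
  [0]=0x6a  [1]=0x68  [2]=0x2d  [3]=0x6a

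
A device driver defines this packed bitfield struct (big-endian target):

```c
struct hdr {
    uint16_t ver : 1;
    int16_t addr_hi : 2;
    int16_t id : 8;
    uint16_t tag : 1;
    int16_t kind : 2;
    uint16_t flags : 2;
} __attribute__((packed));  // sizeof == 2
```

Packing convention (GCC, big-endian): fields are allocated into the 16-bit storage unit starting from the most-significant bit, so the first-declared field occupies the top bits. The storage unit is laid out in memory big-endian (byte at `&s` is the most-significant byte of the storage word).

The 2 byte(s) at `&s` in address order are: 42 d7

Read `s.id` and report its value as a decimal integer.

[0]=0x42 [1]=0xd7 (big-endian) → word 0x42d7
ver:1 @ bit 15 → (0x42d7>>15)&0x1 = 0x0
addr_hi:2 @ bit 13 → (0x42d7>>13)&0x3 = 0x2
id:8 @ bit 5 → (0x42d7>>5)&0xff = 0x16  ←
tag:1 @ bit 4 → (0x42d7>>4)&0x1 = 0x1
kind:2 @ bit 2 → (0x42d7>>2)&0x3 = 0x1
flags:2 @ bit 0 → (0x42d7>>0)&0x3 = 0x3
id signed 8b, MSB=0: value = 22

22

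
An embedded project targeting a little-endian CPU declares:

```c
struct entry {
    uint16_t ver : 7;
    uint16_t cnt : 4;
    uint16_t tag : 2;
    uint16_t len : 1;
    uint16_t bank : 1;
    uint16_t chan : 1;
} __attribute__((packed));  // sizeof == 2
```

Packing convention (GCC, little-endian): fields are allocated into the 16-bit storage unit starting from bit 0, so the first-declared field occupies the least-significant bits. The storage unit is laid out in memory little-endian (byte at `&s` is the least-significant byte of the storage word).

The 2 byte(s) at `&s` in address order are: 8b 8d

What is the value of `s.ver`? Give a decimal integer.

[0]=0x8b [1]=0x8d (little-endian) → word 0x8d8b
ver:7 @ bit 0 → (0x8d8b>>0)&0x7f = 0xb  ←
cnt:4 @ bit 7 → (0x8d8b>>7)&0xf = 0xb
tag:2 @ bit 11 → (0x8d8b>>11)&0x3 = 0x1
len:1 @ bit 13 → (0x8d8b>>13)&0x1 = 0x0
bank:1 @ bit 14 → (0x8d8b>>14)&0x1 = 0x0
chan:1 @ bit 15 → (0x8d8b>>15)&0x1 = 0x1

11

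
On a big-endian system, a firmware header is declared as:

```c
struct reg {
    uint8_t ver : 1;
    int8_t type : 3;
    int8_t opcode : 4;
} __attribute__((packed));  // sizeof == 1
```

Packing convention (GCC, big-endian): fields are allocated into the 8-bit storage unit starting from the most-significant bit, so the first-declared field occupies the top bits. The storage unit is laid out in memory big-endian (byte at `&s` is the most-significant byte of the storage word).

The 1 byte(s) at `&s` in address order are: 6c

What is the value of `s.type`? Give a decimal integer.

[0]=0x6c (big-endian) → word 0x6c
ver [7+:1] = (word>>7) & 0x1 = 0
type [4+:3] = (word>>4) & 0x7 = 6  ←
opcode [0+:4] = (word>>0) & 0xf = 12
type signed 3b, MSB=1: 6 - 8 = -2

-2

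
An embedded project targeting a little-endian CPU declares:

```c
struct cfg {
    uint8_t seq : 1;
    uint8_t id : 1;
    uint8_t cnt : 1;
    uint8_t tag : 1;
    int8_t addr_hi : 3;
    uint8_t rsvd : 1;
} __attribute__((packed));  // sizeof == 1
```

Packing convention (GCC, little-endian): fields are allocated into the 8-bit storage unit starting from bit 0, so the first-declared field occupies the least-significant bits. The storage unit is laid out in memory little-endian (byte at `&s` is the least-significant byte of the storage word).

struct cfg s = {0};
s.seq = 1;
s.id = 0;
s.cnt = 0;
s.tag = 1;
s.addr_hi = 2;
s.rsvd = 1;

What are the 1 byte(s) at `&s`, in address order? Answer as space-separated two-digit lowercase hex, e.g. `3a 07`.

[0+:1] seq=1 & 0x1 = 0x1; word=0x01
[1+:1] id=0 & 0x1 = 0x0; word=0x01
[2+:1] cnt=0 & 0x1 = 0x0; word=0x01
[3+:1] tag=1 & 0x1 = 0x1; word=0x09
[4+:3] addr_hi=2 & 0x7 = 0x2; word=0x29
[7+:1] rsvd=1 & 0x1 = 0x1; word=0xa9
word = 0xa9 → little-endian bytes:
  [0]=0xa9

a9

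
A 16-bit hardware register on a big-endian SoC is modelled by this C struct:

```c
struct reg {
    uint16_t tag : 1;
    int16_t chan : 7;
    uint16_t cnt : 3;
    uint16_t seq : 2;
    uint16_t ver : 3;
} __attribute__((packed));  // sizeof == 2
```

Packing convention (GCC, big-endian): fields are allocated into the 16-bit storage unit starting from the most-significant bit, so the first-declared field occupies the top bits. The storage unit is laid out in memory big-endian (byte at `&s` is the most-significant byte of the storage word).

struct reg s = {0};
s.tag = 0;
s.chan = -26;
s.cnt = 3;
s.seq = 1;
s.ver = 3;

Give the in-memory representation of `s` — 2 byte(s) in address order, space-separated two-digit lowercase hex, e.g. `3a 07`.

tag:1 = 0 → 0x0 << 15 → word 0x0000
chan:7 = -26 → 0x66 << 8 → word 0x6600
cnt:3 = 3 → 0x3 << 5 → word 0x6660
seq:2 = 1 → 0x1 << 3 → word 0x6668
ver:3 = 3 → 0x3 << 0 → word 0x666b
word = 0x666b → big-endian bytes:
  [0]=0x66  [1]=0x6b

66 6b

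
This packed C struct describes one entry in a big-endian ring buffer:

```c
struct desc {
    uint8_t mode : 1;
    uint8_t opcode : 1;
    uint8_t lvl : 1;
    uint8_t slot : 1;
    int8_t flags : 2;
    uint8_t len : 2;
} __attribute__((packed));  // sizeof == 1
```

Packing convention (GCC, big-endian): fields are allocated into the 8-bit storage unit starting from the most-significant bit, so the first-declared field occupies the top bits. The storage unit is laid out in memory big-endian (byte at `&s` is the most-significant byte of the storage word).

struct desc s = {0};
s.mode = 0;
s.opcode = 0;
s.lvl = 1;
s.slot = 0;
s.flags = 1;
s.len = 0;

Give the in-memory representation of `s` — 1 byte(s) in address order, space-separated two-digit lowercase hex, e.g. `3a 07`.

[7+:1] mode=0 & 0x1 = 0x0; word=0x00
[6+:1] opcode=0 & 0x1 = 0x0; word=0x00
[5+:1] lvl=1 & 0x1 = 0x1; word=0x20
[4+:1] slot=0 & 0x1 = 0x0; word=0x20
[2+:2] flags=1 & 0x3 = 0x1; word=0x24
[0+:2] len=0 & 0x3 = 0x0; word=0x24
word = 0x24 → big-endian bytes:
  [0]=0x24

24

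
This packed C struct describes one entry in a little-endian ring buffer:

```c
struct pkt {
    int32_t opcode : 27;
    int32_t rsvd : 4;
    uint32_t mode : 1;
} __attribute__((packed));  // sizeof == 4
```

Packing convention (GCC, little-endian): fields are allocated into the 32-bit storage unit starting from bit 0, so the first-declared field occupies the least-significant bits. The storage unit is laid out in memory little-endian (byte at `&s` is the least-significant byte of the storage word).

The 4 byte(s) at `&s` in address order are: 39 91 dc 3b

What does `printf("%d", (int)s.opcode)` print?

[0]=0x39 [1]=0x91 [2]=0xdc [3]=0x3b (little-endian) → word 0x3bdc9139
opcode:27 @ bit 0 → (0x3bdc9139>>0)&0x7ffffff = 0x3dc9139  ←
rsvd:4 @ bit 27 → (0x3bdc9139>>27)&0xf = 0x7
mode:1 @ bit 31 → (0x3bdc9139>>31)&0x1 = 0x0
opcode signed 27b, MSB=0: value = 64786745

64786745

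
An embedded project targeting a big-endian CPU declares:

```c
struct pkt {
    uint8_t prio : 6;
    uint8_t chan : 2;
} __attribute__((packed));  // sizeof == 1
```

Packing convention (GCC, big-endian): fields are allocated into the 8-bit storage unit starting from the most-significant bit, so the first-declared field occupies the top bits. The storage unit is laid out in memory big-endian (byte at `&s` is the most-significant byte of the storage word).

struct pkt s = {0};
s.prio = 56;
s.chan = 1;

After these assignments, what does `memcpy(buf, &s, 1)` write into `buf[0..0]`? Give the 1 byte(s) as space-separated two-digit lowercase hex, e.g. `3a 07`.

e1

prio (6b) val=56 bits=0x38 at bit 2: 0xe0
chan (2b) val=1 bits=0x1 at bit 0: 0xe1
word = 0xe1 → big-endian bytes:
  [0]=0xe1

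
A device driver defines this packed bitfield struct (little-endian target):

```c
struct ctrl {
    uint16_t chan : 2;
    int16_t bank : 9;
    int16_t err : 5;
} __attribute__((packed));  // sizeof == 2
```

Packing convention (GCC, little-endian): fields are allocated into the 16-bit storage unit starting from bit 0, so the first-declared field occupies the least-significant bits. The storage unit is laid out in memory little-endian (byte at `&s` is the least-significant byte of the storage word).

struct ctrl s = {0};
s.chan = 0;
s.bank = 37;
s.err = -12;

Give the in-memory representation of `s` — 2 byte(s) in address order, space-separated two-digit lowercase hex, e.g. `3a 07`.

94 a0

chan:2 = 0 → 0x0 << 0 → word 0x0000
bank:9 = 37 → 0x25 << 2 → word 0x0094
err:5 = -12 → 0x14 << 11 → word 0xa094
word = 0xa094 → little-endian bytes:
  [0]=0x94  [1]=0xa0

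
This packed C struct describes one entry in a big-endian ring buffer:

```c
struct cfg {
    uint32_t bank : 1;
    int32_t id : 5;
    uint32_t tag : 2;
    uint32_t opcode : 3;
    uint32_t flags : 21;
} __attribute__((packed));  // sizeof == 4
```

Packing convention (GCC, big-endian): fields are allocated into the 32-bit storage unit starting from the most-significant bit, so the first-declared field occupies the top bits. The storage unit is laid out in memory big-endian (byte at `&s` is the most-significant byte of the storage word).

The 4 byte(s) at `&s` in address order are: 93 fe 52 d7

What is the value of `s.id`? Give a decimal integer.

4

[0]=0x93 [1]=0xfe [2]=0x52 [3]=0xd7 (big-endian) → word 0x93fe52d7
bank [31+:1] = (word>>31) & 0x1 = 1
id [26+:5] = (word>>26) & 0x1f = 4  ←
tag [24+:2] = (word>>24) & 0x3 = 3
opcode [21+:3] = (word>>21) & 0x7 = 7
flags [0+:21] = (word>>0) & 0x1fffff = 1987287
id signed 5b, MSB=0: value = 4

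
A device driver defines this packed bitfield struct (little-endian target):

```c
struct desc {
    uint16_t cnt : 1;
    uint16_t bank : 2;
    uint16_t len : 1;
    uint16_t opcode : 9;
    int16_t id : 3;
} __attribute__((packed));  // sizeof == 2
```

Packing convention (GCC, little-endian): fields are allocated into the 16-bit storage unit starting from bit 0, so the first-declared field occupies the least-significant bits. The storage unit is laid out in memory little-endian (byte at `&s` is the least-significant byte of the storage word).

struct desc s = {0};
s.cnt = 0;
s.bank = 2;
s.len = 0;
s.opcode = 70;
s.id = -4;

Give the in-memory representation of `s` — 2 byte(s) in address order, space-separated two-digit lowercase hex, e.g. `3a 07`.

[0+:1] cnt=0 & 0x1 = 0x0; word=0x0000
[1+:2] bank=2 & 0x3 = 0x2; word=0x0004
[3+:1] len=0 & 0x1 = 0x0; word=0x0004
[4+:9] opcode=70 & 0x1ff = 0x46; word=0x0464
[13+:3] id=-4 & 0x7 = 0x4; word=0x8464
word = 0x8464 → little-endian bytes:
  [0]=0x64  [1]=0x84

64 84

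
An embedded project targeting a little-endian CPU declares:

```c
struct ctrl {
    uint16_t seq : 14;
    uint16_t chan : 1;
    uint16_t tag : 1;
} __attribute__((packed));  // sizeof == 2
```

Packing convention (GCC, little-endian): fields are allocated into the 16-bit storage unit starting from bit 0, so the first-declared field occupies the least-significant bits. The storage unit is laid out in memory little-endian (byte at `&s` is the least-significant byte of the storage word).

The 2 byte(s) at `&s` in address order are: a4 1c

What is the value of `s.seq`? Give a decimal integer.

[0]=0xa4 [1]=0x1c (little-endian) → word 0x1ca4
seq:14 @ bit 0 → (0x1ca4>>0)&0x3fff = 0x1ca4  ←
chan:1 @ bit 14 → (0x1ca4>>14)&0x1 = 0x0
tag:1 @ bit 15 → (0x1ca4>>15)&0x1 = 0x0

7332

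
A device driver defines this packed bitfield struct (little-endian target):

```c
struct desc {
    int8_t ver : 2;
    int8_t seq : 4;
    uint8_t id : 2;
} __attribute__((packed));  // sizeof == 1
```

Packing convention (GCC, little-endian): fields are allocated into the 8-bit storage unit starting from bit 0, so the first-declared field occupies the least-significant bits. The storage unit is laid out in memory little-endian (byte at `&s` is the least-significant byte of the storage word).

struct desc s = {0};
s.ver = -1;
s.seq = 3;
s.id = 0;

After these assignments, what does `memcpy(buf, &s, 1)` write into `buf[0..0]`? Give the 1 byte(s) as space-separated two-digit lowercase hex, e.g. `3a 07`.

0f

ver:2 = -1 → 0x3 << 0 → word 0x03
seq:4 = 3 → 0x3 << 2 → word 0x0f
id:2 = 0 → 0x0 << 6 → word 0x0f
word = 0x0f → little-endian bytes:
  [0]=0x0f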